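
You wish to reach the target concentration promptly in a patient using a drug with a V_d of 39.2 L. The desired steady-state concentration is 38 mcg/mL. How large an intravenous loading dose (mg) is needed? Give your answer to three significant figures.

1490 mg

LD = Vd × C = 39.20 × 38.00 = 1490 mg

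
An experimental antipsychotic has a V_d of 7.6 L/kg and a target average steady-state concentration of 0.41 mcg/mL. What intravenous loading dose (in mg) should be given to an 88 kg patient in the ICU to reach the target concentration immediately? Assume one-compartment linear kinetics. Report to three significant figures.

Vd(total) = 88 kg × 7.6 L/kg = 668.8 L
The loading dose fills Vd to the target concentration.
LD = Vd × C = 668.8 × 0.4100 = 274.2 mg

274 mg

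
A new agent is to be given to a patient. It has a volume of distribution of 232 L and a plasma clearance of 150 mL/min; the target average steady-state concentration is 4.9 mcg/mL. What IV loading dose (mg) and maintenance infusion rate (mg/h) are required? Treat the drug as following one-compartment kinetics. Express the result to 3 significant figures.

(a) 1140 mg; (b) 44.1 mg/h

LD = Vd · C_target = 232.0 × 4.9 = 1137 mg
CL = 150 mL/min × 60/1000 = 9.000 L/h
Maintenance: replace elimination → rate = CL × Css = 9.000 × 4.9 = 44.10 mg/h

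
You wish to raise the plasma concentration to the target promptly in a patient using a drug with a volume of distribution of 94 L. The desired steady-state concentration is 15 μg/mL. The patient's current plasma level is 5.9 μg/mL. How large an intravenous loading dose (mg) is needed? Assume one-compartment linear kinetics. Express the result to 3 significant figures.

855 mg

The loading dose fills Vd to the target concentration.
Concentration deficit ΔC = 15 − 5.9 = 9.100 mg/L
LD = Vd × ΔC = 94.00 × 9.100 = 855.4 mg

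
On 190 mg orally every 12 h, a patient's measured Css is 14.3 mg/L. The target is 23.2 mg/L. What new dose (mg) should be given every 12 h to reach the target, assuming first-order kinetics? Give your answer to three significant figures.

With linear kinetics, Css is proportional to dose rate (D/τ) at fixed clearance.
D₂ = D₁ × (Css,target / Css,current) = 190 × 23.2/14.3 = 308.3 mg

308 mg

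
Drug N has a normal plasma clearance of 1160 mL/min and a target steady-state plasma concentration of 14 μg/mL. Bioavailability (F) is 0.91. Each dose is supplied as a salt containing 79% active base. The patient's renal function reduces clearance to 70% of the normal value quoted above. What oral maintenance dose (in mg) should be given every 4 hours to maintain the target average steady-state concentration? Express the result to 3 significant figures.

3800 mg

Convert clearance: 1160 mL/min × 60 min/h ÷ 1000 mL/L = 69.60 L/h
Patient clearance = 0.7 × 69.60 = 48.72 L/h
D = CL × Css × τ / F / S = 48.72 × 14 × 4 / 0.91 / 0.79 = 3795 mg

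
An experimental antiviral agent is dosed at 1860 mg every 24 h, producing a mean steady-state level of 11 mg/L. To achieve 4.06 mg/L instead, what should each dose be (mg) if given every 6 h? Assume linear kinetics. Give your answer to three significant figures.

With linear kinetics, Css is proportional to dose rate (D/τ) at fixed clearance.
D₂ = D₁ × (Css,target / Css,current) × (τ₂/τ₁) = 1860 × (4.06/11) × (6/24) = 171.6 mg

172 mg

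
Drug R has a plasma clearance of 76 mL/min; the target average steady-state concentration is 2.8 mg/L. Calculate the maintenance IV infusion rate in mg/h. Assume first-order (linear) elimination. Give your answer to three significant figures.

12.8 mg/h

CL = 76 mL/min = 76 × 0.06 = 4.560 L/h
Rate = CL × Css = 4.560 × 2.8 = 12.77 mg/h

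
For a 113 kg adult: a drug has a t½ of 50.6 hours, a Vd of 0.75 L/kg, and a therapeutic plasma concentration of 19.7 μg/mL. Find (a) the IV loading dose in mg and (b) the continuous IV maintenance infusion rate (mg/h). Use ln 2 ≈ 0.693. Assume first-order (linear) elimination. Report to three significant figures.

Vd(total) = 113 kg × 0.75 L/kg = 84.75 L
LD = Vd × C = 84.75 × 19.7 = 1670 mg
CL = 0.693 × Vd / t½ = 0.693 × 84.75 / 50.6 = 1.161 L/h
Infusion rate = CL × Css = 1.161 × 19.7 = 22.87 mg/h

(a) 1670 mg; (b) 22.9 mg/h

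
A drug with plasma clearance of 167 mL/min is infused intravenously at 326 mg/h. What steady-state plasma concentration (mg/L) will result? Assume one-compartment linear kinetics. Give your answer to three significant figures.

Convert clearance: 167 mL/min × 60 min/h ÷ 1000 mL/L = 10.02 L/h
Css = rate / CL = 326 / 10.02 = 32.53 mg/L

32.5 mg/L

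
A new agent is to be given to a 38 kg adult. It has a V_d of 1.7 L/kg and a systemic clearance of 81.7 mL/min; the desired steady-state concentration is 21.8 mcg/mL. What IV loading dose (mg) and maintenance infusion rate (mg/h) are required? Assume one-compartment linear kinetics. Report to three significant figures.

(a) 1410 mg; (b) 107 mg/h

Total Vd = 1.7 × 38 = 64.60 L
LD = Vd · C_target = 64.60 × 21.8 = 1408 mg
Convert clearance: 81.7 mL/min × 60 min/h ÷ 1000 mL/L = 4.902 L/h
Infusion rate = 4.902 L/h × 21.8 mg/L = 106.9 mg/h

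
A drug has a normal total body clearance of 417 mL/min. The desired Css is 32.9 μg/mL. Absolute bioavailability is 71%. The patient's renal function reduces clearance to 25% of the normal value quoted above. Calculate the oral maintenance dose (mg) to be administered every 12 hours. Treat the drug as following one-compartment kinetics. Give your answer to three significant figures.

Convert clearance: 417 mL/min × 60 min/h ÷ 1000 mL/L = 25.02 L/h
Patient clearance = 0.25 × 25.02 = 6.255 L/h
D = CL × Css × τ / F = 6.255 × 32.9 × 12 / 0.71 = 3478 mg

3480 mg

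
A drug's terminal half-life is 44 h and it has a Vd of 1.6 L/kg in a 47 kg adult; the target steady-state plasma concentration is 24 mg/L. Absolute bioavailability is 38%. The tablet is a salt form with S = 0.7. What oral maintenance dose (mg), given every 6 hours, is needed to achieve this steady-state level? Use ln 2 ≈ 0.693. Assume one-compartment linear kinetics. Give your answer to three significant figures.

Vd(total) = 47 kg × 1.6 L/kg = 75.20 L
CL = ln 2 · Vd / t½ = 0.693 × 75.20 / 44 = 1.184 L/h
D = CL × Css × τ / F / S = 1.184 × 24 × 6 / 0.38 / 0.7 = 641.0 mg

641 mg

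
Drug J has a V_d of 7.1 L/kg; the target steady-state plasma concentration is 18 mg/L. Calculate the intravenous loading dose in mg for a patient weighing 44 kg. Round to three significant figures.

5620 mg

Vd(total) = 44 kg × 7.1 L/kg = 312.4 L
The loading dose fills Vd to the target concentration.
LD = Vd × C = 312.4 × 18.00 = 5623 mg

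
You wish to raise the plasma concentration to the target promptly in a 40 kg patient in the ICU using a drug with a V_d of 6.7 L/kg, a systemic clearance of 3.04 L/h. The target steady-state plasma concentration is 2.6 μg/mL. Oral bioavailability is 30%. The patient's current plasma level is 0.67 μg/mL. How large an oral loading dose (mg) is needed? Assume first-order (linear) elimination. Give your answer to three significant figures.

Vd(total) = 40 kg × 6.7 L/kg = 268.0 L
LD is governed by Vd — clearance does not enter the loading-dose calculation.
Concentration deficit ΔC = 2.6 − 0.67 = 1.930 mg/L
LD = Vd × ΔC / F = 268.0 × 1.930 / 0.3 = 1724 mg

1720 mg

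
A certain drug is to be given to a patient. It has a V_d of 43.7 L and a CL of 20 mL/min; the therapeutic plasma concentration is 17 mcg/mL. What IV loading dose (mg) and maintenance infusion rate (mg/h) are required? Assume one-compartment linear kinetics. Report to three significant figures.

(a) 743 mg; (b) 20.4 mg/h

Loading dose = Vd × C = 43.70 × 17 = 742.9 mg
CL = 20 mL/min = 20 × 0.06 = 1.200 L/h
Maintenance infusion rate = CL × Css = 1.200 × 17 = 20.40 mg/h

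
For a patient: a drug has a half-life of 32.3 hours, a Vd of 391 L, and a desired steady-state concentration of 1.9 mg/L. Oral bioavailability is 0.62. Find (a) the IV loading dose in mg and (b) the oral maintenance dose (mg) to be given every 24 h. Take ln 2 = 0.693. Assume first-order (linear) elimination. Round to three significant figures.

LD = Vd × C = 391.0 × 1.9 = 742.9 mg
CL = 0.693 × Vd / t½ = 0.693 × 391.0 / 32.3 = 8.389 L/h
D = CL × Css × τ / F = 8.389 × 1.9 × 24 / 0.62 = 617.0 mg

(a) 743 mg; (b) 617 mg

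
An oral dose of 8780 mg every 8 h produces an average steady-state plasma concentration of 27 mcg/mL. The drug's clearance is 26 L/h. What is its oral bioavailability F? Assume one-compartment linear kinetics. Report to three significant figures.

F·D/τ = CL·Css at steady state → F = CL·Css·τ / D.
F = 26 × 27 × 8 / 8780 = 0.640

0.640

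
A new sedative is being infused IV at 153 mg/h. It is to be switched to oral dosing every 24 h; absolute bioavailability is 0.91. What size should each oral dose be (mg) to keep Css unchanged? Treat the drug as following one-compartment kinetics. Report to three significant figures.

4040 mg

To maintain the same Css, the systemic dosing rate must be unchanged: F·D/τ = infusion rate.
D = rate × τ / F = 153 × 24 / 0.91 = 4035 mg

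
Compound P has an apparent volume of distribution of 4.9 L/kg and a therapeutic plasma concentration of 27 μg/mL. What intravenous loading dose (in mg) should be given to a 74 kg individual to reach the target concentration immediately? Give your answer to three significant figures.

9790 mg

Total Vd = 4.9 × 74 = 362.6 L
LD = Vd × C = 362.6 × 27.00 = 9790 mg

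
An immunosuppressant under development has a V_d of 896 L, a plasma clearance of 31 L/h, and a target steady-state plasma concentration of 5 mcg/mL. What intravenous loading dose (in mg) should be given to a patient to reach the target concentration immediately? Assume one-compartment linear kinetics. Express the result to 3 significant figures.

LD = Vd × C = 896.0 × 5.000 = 4480 mg

4480 mg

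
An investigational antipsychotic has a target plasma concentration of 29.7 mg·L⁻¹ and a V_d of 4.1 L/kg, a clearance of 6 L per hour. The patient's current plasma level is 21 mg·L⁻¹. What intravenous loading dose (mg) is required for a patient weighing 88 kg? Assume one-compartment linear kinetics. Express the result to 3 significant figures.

Vd = 4.1 L/kg × 88 kg = 360.8 L
The loading dose fills Vd to the target concentration; clearance is irrelevant here.
Concentration deficit ΔC = 29.7 − 21 = 8.700 mg/L
LD = Vd × ΔC = 360.8 × 8.700 = 3139 mg

3140 mg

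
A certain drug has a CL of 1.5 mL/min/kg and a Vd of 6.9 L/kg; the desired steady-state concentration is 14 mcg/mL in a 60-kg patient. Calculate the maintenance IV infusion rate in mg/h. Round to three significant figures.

75.6 mg/h

CL = 1.5 mL/min/kg × 60 kg = 90.00 mL/min = 90.00 × 60/1000 = 5.400 L/h
Infusion rate = CL · Css = 5.400 L/h × 14 mg/L = 75.60 mg/h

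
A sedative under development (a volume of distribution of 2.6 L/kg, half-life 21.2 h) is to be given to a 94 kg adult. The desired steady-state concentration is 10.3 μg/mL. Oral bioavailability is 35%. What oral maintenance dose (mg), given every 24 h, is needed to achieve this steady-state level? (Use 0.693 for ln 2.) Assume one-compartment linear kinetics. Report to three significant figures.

5640 mg

Vd(total) = 94 kg × 2.6 L/kg = 244.4 L
CL = ln 2 · Vd / t½ = 0.693 × 244.4 / 21.2 = 7.989 L/h
D = CL × Css × τ / F = 7.989 × 10.3 × 24 / 0.35 = 5643 mg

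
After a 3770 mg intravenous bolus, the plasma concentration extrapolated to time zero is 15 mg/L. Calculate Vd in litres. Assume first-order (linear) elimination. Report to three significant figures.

Immediately after an IV bolus, C₀ = Dose / Vd, so Vd = Dose / C₀.
Vd = 3770 / 15 = 251.3 L

251 L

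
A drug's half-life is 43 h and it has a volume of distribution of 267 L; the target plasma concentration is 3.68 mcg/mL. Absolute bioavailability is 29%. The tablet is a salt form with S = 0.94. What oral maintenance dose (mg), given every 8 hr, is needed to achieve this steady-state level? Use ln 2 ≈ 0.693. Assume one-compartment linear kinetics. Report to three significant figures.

CL = ln 2 · Vd / t½ = 0.693 × 267.0 / 43 = 4.303 L/h
D = CL × Css × τ / F / S = 4.303 × 3.68 × 8 / 0.29 / 0.94 = 464.7 mg

465 mg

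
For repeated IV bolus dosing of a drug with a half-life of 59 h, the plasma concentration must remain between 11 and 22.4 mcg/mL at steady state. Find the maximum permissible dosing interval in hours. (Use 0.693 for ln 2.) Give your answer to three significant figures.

60.5 h

k = 0.693 / t½ = 0.693 / 59 = 0.01175 h⁻¹
Between IV bolus doses, concentration decays as C = C₀·e^(−kτ), so C_peak/C_trough = e^(kτ).
τ_max = ln(C_peak/C_trough) / k = ln(22.4/11) / 0.01175 = 0.7112 / 0.01175 = 60.53 h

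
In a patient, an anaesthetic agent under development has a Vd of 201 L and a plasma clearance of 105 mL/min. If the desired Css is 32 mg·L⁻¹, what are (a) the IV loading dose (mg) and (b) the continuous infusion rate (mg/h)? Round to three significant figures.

Loading: fill Vd to C_target → 201.0 L × 32 mg/L = 6432 mg
CL = 105 mL/min × 60/1000 = 6.300 L/h
Infusion rate = 6.300 L/h × 32 mg/L = 201.6 mg/h

(a) 6430 mg; (b) 202 mg/h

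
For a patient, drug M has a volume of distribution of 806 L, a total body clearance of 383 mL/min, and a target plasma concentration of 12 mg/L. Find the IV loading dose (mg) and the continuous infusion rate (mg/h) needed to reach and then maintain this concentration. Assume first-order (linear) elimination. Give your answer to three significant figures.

(a) 9670 mg; (b) 276 mg/h

LD = Vd · C_target = 806.0 × 12 = 9672 mg
Convert clearance: 383 mL/min × 60 min/h ÷ 1000 mL/L = 22.98 L/h
Maintenance infusion rate = CL × Css = 22.98 × 12 = 275.8 mg/h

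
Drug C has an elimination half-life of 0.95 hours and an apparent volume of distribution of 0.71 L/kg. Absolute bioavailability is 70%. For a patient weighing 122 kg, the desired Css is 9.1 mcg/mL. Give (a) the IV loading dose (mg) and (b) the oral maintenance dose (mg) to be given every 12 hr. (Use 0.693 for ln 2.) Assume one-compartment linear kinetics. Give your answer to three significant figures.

Vd(total) = 122 kg × 0.71 L/kg = 86.62 L
LD = Vd × C = 86.62 × 9.1 = 788.2 mg
CL = 0.693 × Vd / t½ = 0.693 × 86.62 / 0.95 = 63.19 L/h
D = CL × Css × τ / F = 63.19 × 9.1 × 12 / 0.7 = 9858 mg

(a) 788 mg; (b) 9860 mg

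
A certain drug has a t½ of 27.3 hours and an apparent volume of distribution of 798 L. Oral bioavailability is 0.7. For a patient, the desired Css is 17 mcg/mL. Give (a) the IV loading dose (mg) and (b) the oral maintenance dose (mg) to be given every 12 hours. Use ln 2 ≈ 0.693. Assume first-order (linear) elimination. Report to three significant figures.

(a) 13600 mg; (b) 5900 mg

LD = Vd × C = 798.0 × 17 = 13570 mg
CL = 0.693 × Vd / t½ = 0.693 × 798.0 / 27.3 = 20.26 L/h
D = CL × Css × τ / F = 20.26 × 17 × 12 / 0.7 = 5904 mg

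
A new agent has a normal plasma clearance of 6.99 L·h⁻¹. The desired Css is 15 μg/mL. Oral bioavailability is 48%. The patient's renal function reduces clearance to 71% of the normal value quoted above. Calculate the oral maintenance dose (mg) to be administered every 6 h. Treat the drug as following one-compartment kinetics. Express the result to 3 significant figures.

931 mg

Patient clearance = 0.71 × 6.990 = 4.963 L/h
D = CL × Css × τ / F = 4.963 × 15 × 6 / 0.48 = 930.6 mg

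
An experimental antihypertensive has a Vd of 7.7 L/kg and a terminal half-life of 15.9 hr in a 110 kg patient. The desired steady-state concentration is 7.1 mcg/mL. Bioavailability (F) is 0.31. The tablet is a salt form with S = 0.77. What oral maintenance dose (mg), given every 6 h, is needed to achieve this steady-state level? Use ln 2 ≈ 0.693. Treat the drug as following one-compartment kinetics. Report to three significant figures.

Total Vd = 7.7 × 110 = 847.0 L
CL = 0.693 × Vd / t½ = 0.693 × 847.0 / 15.9 = 36.92 L/h
D = CL × Css × τ / F / S = 36.92 × 7.1 × 6 / 0.31 / 0.77 = 6589 mg

6590 mg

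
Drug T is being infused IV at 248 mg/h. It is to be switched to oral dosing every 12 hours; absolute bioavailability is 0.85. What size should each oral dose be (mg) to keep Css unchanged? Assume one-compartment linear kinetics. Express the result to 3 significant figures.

3500 mg

To maintain the same Css, the systemic dosing rate must be unchanged: F·D/τ = infusion rate.
D = rate × τ / F = 248 × 12 / 0.85 = 3501 mg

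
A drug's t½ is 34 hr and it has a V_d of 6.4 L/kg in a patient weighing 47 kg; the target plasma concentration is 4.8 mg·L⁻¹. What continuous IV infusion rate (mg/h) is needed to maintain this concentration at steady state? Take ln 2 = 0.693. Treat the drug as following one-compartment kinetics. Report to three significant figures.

Vd = 6.4 L/kg × 47 kg = 300.8 L
k = 0.693/34 = 0.02038 h⁻¹, so CL = k·Vd = 0.02038 × 300.8 = 6.130 L/h
Infusion rate = CL × Css = 6.130 × 4.8 = 29.42 mg/h

29.4 mg/h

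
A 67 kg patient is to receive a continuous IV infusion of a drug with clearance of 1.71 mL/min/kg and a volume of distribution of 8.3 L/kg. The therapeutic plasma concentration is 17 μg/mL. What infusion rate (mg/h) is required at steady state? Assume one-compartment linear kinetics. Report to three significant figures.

117 mg/h

CL = 1.71 mL/min/kg × 67 kg = 114.6 mL/min = 114.6 × 60/1000 = 6.876 L/h
Rate = CL × Css = 6.876 × 17 = 116.9 mg/h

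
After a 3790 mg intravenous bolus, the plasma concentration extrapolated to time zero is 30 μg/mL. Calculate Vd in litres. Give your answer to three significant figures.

Immediately after an IV bolus, C₀ = Dose / Vd, so Vd = Dose / C₀.
Vd = 3790 / 30 = 126.3 L

126 L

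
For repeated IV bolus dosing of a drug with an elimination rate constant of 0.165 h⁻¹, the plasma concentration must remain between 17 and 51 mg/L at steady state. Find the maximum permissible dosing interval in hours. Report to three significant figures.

6.66 h

Between IV bolus doses, concentration decays as C = C₀·e^(−kτ), so C_peak/C_trough = e^(kτ).
τ_max = ln(C_peak/C_trough) / k = ln(51/17) / 0.1650 = 1.099 / 0.1650 = 6.661 h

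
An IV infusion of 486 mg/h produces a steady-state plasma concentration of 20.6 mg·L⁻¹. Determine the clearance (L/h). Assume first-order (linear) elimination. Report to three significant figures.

At steady state, infusion rate = CL × Css, so CL = rate / Css.
CL = 486 / 20.6 = 23.59 L/h

23.6 L/h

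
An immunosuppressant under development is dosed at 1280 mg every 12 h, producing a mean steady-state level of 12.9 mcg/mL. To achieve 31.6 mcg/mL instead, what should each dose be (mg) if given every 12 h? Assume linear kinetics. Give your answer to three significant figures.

For first-order elimination, Css ∝ F·D/(CL·τ); F and CL are unchanged, so Css ∝ D/τ.
D₂ = D₁ × (Css,target / Css,current) = 1280 × 31.6/12.9 = 3136 mg

3140 mg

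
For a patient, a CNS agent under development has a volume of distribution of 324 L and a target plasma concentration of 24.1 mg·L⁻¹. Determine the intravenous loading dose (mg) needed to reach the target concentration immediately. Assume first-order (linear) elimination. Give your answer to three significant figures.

7810 mg

LD = Vd × C = 324.0 × 24.10 = 7808 mg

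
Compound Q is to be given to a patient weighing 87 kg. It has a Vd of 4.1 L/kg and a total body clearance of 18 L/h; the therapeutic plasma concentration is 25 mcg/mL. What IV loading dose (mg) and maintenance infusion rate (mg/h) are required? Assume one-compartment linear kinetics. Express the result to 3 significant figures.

(a) 8920 mg; (b) 450 mg/h

Vd = 4.1 L/kg × 87 kg = 356.7 L
Loading: fill Vd to C_target → 356.7 L × 25 mg/L = 8918 mg
Maintenance: replace elimination → rate = CL × Css = 18.00 × 25 = 450.0 mg/h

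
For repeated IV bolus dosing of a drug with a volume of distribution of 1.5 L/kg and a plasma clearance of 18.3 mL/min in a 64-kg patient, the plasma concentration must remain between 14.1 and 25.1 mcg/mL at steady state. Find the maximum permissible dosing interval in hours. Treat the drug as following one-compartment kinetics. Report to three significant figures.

50.4 h

Vd(total) = 64 kg × 1.5 L/kg = 96.00 L
CL = 18.3 mL/min × 60/1000 = 1.098 L/h
k = CL / Vd = 1.098 / 96.00 = 0.01144 h⁻¹
Between IV bolus doses, concentration decays as C = C₀·e^(−kτ), so C_peak/C_trough = e^(kτ).
τ_max = ln(C_peak/C_trough) / k = ln(25.1/14.1) / 0.01144 = 0.5767 / 0.01144 = 50.41 h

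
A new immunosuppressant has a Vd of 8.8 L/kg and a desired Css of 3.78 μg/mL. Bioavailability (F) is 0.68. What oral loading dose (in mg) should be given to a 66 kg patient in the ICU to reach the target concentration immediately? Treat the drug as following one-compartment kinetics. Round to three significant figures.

3230 mg

Vd(total) = 66 kg × 8.8 L/kg = 580.8 L
LD = Vd × C / F = 580.8 × 3.780 / 0.68 = 3229 mg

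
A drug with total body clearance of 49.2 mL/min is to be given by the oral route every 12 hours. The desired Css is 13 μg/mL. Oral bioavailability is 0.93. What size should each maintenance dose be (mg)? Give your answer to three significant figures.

495 mg

Convert clearance: 49.2 mL/min × 60 min/h ÷ 1000 mL/L = 2.952 L/h
D = CL × Css × τ / F = 2.952 × 13 × 12 / 0.93 = 495.2 mg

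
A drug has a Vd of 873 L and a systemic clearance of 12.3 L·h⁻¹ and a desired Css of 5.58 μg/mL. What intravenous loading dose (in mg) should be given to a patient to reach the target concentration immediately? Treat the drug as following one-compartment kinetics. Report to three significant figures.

4870 mg

The loading dose fills Vd to the target concentration; clearance is irrelevant here.
LD = Vd × C = 873.0 × 5.580 = 4871 mg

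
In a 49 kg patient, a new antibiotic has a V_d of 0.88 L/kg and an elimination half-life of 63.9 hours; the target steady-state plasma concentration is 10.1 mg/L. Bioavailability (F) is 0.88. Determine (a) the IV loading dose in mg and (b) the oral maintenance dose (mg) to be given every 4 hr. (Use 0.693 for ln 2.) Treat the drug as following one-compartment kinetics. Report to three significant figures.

(a) 436 mg; (b) 21.5 mg

Vd(total) = 49 kg × 0.88 L/kg = 43.12 L
LD = Vd × C = 43.12 × 10.1 = 435.5 mg
CL = 0.693 × Vd / t½ = 0.693 × 43.12 / 63.9 = 0.4676 L/h
D = CL × Css × τ / F = 0.4676 × 10.1 × 4 / 0.88 = 21.47 mg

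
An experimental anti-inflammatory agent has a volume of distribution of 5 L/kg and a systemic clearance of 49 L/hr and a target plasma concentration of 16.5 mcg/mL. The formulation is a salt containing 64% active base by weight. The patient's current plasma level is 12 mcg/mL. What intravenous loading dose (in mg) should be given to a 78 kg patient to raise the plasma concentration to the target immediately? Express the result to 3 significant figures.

2740 mg

Vd = 5 L/kg × 78 kg = 390.0 L
The loading dose fills Vd to the target concentration; clearance is irrelevant here.
Concentration deficit ΔC = 16.5 − 12 = 4.500 mg/L
LD = Vd × ΔC / S = 390.0 × 4.500 / 0.64 = 2742 mg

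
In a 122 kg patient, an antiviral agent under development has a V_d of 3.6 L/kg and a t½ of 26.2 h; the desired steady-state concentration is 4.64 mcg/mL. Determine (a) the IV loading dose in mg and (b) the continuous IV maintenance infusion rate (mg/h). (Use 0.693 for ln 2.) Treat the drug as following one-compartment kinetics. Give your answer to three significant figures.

Vd = 3.6 L/kg × 122 kg = 439.2 L
LD = Vd × C = 439.2 × 4.64 = 2038 mg
CL = 0.693 × Vd / t½ = 0.693 × 439.2 / 26.2 = 11.62 L/h
Infusion rate = CL × Css = 11.62 × 4.64 = 53.92 mg/h

(a) 2040 mg; (b) 53.9 mg/h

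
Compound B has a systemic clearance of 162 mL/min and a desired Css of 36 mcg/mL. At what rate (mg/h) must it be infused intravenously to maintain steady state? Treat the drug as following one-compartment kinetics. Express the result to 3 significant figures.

350 mg/h

CL = 162 mL/min = 162 × 0.06 = 9.720 L/h
At steady state, infusion rate equals elimination rate: rate in = CL × Css.
R₀ = 9.720 × 36 = 349.9 mg/h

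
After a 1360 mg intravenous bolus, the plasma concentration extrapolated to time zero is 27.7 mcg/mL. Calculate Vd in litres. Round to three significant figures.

Immediately after an IV bolus, C₀ = Dose / Vd, so Vd = Dose / C₀.
Vd = 1360 / 27.7 = 49.10 L

49.1 L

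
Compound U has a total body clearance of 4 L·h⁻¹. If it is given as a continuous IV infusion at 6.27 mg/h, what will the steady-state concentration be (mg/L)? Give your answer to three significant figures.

Css = rate / CL = 6.27 / 4.000 = 1.568 mg/L

1.57 mg/L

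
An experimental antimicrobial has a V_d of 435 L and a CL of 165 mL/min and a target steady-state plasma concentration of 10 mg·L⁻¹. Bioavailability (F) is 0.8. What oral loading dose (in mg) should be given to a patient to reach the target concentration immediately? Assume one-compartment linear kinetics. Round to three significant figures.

5440 mg

LD is governed by Vd — clearance does not enter the loading-dose calculation.
LD = Vd × C / F = 435.0 × 10.00 / 0.8 = 5438 mg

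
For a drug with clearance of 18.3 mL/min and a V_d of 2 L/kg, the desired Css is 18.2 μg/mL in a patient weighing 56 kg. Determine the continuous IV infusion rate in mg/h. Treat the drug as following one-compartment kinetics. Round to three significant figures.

Convert clearance: 18.3 mL/min × 60 min/h ÷ 1000 mL/L = 1.098 L/h
At steady state, infusion rate equals elimination rate: rate in = CL × Css.
R₀ = 1.098 × 18.2 = 19.98 mg/h

20.0 mg/h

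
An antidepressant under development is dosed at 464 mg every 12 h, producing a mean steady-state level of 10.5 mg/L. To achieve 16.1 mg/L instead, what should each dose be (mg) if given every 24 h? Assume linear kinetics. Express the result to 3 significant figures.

1420 mg

For first-order elimination, Css ∝ F·D/(CL·τ); F and CL are unchanged, so Css ∝ D/τ.
D₂ = D₁ × (Css,target / Css,current) × (τ₂/τ₁) = 464 × (16.1/10.5) × (24/12) = 1423 mg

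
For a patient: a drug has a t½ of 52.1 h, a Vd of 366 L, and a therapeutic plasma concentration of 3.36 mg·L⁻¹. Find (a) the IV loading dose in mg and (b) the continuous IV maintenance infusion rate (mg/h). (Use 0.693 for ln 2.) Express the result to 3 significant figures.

LD = Vd × C = 366.0 × 3.36 = 1230 mg
CL = 0.693 × Vd / t½ = 0.693 × 366.0 / 52.1 = 4.868 L/h
Infusion rate = CL × Css = 4.868 × 3.36 = 16.36 mg/h

(a) 1230 mg; (b) 16.4 mg/h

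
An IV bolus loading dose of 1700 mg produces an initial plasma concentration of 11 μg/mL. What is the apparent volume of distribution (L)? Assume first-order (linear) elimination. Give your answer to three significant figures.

Immediately after an IV bolus, C₀ = Dose / Vd, so Vd = Dose / C₀.
Vd = 1700 / 11 = 154.5 L

155 L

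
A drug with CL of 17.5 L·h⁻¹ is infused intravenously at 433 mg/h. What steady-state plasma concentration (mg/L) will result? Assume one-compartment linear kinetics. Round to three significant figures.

24.7 mg/L

Css = rate / CL = 433 / 17.50 = 24.74 mg/L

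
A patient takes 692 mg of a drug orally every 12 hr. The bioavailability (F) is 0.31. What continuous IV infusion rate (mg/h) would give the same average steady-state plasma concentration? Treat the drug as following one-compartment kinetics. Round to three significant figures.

17.9 mg/h

Equivalent systemic input: infusion rate = F·D/τ.
Rate = 0.31 × 692 / 12 = 17.88 mg/h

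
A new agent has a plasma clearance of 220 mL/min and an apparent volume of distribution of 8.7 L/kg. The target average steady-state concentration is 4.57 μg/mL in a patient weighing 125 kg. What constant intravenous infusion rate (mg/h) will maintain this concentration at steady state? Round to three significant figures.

Convert clearance: 220 mL/min × 60 min/h ÷ 1000 mL/L = 13.20 L/h
Infusion rate = CL · Css = 13.20 L/h × 4.57 mg/L = 60.32 mg/h

60.3 mg/h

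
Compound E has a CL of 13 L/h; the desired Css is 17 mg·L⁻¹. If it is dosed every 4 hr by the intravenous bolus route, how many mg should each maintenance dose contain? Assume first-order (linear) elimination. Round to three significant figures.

D = CL × Css × τ = 13.00 × 17 × 4 = 884.0 mg

884 mg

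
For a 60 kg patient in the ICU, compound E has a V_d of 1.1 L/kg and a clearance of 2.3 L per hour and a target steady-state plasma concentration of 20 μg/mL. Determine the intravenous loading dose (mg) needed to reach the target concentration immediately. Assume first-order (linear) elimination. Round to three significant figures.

Vd = 1.1 L/kg × 60 kg = 66.00 L
LD = Vd × C = 66.00 × 20.00 = 1320 mg

1320 mg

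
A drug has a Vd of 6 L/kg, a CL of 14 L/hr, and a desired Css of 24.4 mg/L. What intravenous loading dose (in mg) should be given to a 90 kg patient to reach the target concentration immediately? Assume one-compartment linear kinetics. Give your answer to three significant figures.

Total Vd = 6 × 90 = 540.0 L
The loading dose fills Vd to the target concentration; clearance is irrelevant here.
LD = Vd × C = 540.0 × 24.40 = 13180 mg

13200 mg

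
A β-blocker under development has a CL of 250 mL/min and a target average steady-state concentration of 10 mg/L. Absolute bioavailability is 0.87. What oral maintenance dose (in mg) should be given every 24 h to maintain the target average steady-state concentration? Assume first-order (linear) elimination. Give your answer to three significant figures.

4140 mg

Convert clearance: 250 mL/min × 60 min/h ÷ 1000 mL/L = 15.00 L/h
At steady state, dose per interval replaces the amount cleared in that interval: F·D/τ = CL·Css.
D = CL × Css × τ / F = 15.00 × 10 × 24 / 0.87 = 4138 mg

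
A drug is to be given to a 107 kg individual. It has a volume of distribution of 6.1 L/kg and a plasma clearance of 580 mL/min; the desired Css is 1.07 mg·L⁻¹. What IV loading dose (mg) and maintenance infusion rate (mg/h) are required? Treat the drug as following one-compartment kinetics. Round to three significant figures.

(a) 698 mg; (b) 37.2 mg/h

Vd(total) = 107 kg × 6.1 L/kg = 652.7 L
Loading dose = Vd × C = 652.7 × 1.07 = 698.4 mg
CL = 580 mL/min × 60/1000 = 34.80 L/h
Infusion rate = 34.80 L/h × 1.07 mg/L = 37.24 mg/h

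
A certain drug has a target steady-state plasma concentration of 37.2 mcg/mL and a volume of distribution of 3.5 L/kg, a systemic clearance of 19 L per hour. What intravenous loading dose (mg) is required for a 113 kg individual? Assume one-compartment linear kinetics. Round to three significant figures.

Total Vd = 3.5 × 113 = 395.5 L
LD = Vd × C = 395.5 × 37.20 = 14710 mg

14700 mg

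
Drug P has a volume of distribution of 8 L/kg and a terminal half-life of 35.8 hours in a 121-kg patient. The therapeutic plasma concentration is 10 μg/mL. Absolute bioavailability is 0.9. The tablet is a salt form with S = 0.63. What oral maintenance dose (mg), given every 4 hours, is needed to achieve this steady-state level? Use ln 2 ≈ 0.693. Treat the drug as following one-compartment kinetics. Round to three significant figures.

1320 mg

Total Vd = 8 × 121 = 968.0 L
CL = 0.693 × Vd / t½ = 0.693 × 968.0 / 35.8 = 18.74 L/h
D = CL × Css × τ / F / S = 18.74 × 10 × 4 / 0.9 / 0.63 = 1322 mg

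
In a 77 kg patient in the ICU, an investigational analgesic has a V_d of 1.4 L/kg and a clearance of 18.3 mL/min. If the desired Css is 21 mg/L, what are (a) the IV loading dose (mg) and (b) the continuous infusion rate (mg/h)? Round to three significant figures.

(a) 2260 mg; (b) 23.1 mg/h

Total Vd = 1.4 × 77 = 107.8 L
Loading dose = Vd × C = 107.8 × 21 = 2264 mg
CL = 18.3 mL/min = 18.3 × 0.06 = 1.098 L/h
Maintenance: replace elimination → rate = CL × Css = 1.098 × 21 = 23.06 mg/h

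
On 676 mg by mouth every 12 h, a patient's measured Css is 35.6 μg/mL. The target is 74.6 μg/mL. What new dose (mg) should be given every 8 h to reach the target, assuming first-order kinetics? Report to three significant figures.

944 mg

For first-order elimination, Css ∝ F·D/(CL·τ); F and CL are unchanged, so Css ∝ D/τ.
D₂ = D₁ × (Css,target / Css,current) × (τ₂/τ₁) = 676 × (74.6/35.6) × (8/12) = 944.4 mg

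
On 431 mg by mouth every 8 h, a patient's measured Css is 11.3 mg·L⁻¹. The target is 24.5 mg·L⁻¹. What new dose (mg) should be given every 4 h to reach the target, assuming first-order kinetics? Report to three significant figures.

467 mg

With linear kinetics, Css is proportional to dose rate (D/τ) at fixed clearance.
D₂ = D₁ × (Css,target / Css,current) × (τ₂/τ₁) = 431 × (24.5/11.3) × (4/8) = 467.2 mg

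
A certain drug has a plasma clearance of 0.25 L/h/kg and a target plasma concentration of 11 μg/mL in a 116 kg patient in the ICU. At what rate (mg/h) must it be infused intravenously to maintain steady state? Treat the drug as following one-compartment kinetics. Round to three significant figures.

319 mg/h

CL = 0.25 L/h/kg × 116 kg = 29.00 L/h
Rate = CL × Css = 29.00 × 11 = 319.0 mg/h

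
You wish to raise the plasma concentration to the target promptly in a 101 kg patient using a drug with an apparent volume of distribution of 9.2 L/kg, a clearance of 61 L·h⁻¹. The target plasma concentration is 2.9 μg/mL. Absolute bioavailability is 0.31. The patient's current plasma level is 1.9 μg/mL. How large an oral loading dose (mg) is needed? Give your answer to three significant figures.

3000 mg

Vd = 9.2 L/kg × 101 kg = 929.2 L
The loading dose fills Vd to the target concentration; clearance is irrelevant here.
Concentration deficit ΔC = 2.9 − 1.9 = 1.000 mg/L
LD = Vd × ΔC / F = 929.2 × 1.000 / 0.31 = 2997 mg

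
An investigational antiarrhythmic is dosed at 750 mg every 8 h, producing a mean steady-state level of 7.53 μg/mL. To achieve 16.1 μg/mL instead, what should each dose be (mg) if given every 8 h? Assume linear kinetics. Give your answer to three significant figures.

With linear kinetics, Css is proportional to dose rate (D/τ) at fixed clearance.
D₂ = D₁ × (Css,target / Css,current) = 750 × 16.1/7.53 = 1604 mg

1600 mg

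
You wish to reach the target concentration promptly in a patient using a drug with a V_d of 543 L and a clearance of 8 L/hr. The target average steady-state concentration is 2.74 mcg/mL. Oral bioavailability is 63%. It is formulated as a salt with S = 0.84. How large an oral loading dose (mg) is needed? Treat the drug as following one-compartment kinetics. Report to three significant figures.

LD = Vd × C / F / S = 543.0 × 2.740 / 0.63 / 0.84 = 2811 mg

2810 mg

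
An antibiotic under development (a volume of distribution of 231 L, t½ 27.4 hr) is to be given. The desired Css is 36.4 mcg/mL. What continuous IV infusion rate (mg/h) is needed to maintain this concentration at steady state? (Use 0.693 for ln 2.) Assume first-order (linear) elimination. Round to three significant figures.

k = 0.693/27.4 = 0.02529 h⁻¹, so CL = k·Vd = 0.02529 × 231.0 = 5.842 L/h
Infusion rate = CL × Css = 5.842 × 36.4 = 212.6 mg/h

213 mg/h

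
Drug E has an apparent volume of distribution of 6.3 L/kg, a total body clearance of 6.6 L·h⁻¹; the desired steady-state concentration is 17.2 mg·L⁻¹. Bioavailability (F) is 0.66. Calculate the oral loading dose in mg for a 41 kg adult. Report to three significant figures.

6730 mg

Vd = 6.3 L/kg × 41 kg = 258.3 L
LD = Vd × C / F = 258.3 × 17.20 / 0.66 = 6731 mg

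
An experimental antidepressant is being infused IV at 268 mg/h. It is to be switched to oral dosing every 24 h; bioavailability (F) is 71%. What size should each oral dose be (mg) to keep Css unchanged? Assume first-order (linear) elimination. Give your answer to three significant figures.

9060 mg

To maintain the same Css, the systemic dosing rate must be unchanged: F·D/τ = infusion rate.
D = rate × τ / F = 268 × 24 / 0.71 = 9059 mg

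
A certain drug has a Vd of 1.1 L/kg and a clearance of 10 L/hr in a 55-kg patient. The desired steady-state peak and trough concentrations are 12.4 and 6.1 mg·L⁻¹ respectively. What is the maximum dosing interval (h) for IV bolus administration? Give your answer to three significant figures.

Vd(total) = 55 kg × 1.1 L/kg = 60.50 L
k = CL / Vd = 10.00 / 60.50 = 0.1653 h⁻¹
Between IV bolus doses, concentration decays as C = C₀·e^(−kτ), so C_peak/C_trough = e^(kτ).
τ_max = ln(C_peak/C_trough) / k = ln(12.4/6.1) / 0.1653 = 0.7094 / 0.1653 = 4.292 h

4.29 h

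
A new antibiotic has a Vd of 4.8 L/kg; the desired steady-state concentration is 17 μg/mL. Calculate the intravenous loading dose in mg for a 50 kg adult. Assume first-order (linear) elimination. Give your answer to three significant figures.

4080 mg

Vd = 4.8 L/kg × 50 kg = 240.0 L
LD = Vd × C = 240.0 × 17.00 = 4080 mg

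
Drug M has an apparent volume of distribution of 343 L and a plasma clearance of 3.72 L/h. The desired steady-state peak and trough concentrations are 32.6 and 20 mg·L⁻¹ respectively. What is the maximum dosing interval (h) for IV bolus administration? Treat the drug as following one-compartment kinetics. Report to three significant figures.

45.0 h

k = CL / Vd = 3.720 / 343.0 = 0.01085 h⁻¹
Between IV bolus doses, concentration decays as C = C₀·e^(−kτ), so C_peak/C_trough = e^(kτ).
τ_max = ln(C_peak/C_trough) / k = ln(32.6/20) / 0.01085 = 0.4886 / 0.01085 = 45.03 h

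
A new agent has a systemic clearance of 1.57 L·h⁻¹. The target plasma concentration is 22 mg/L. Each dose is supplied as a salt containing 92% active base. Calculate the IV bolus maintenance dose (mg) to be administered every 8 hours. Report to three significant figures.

D = CL × Css × τ / S = 1.570 × 22 × 8 / 0.92 = 300.3 mg

300 mg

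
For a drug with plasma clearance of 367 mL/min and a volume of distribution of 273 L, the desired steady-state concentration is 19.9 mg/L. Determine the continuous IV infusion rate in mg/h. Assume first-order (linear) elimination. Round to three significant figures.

CL = 367 mL/min = 367 × 0.06 = 22.02 L/h
Vd does not affect the maintenance rate; only clearance governs steady-state input.
R₀ = 22.02 × 19.9 = 438.2 mg/h

438 mg/h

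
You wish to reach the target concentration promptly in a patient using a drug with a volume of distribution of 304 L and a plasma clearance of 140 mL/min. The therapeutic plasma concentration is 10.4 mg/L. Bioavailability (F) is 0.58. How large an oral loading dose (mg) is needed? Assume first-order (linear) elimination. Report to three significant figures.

The loading dose fills Vd to the target concentration.
LD = Vd × C / F = 304.0 × 10.40 / 0.58 = 5451 mg

5450 mg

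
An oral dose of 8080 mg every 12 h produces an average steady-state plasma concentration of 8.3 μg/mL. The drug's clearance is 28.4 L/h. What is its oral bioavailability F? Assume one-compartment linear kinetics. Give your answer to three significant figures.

F·D/τ = CL·Css at steady state → F = CL·Css·τ / D.
F = 28.4 × 8.3 × 12 / 8080 = 0.350

0.350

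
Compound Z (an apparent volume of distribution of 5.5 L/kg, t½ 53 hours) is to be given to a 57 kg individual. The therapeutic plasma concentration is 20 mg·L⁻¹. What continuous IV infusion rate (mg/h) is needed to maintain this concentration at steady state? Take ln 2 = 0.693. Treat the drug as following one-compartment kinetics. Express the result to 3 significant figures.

Vd(total) = 57 kg × 5.5 L/kg = 313.5 L
k = 0.693/53 = 0.01308 h⁻¹, so CL = k·Vd = 0.01308 × 313.5 = 4.101 L/h
Infusion rate = CL × Css = 4.101 × 20 = 82.02 mg/h

82.0 mg/h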